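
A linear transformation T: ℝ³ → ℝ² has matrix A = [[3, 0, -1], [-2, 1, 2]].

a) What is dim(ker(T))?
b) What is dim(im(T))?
dim(ker) = 1, dim(im) = 2

The two rows are not scalar multiples of one another (no single k satisfies row 2 = k × row 1), so they are linearly independent.
Thus rank(A) = 2.
dim(im(T)) = rank(A) = 2.
By the rank-nullity theorem applied to T: ℝ³ → ℝ², rank(A) + nullity(A) = 3 (the domain dimension), so dim(ker(T)) = 3 - 2 = 1.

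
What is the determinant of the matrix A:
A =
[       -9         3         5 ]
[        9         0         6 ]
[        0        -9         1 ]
det(A) = -918

Expand along row 0 (cofactor expansion): det(A) = a*(e*i - f*h) - b*(d*i - f*g) + c*(d*h - e*g), where the 3×3 is [[a, b, c], [d, e, f], [g, h, i]].
Minor M_00 = (0)*(1) - (6)*(-9) = 0 + 54 = 54.
Minor M_01 = (9)*(1) - (6)*(0) = 9 - 0 = 9.
Minor M_02 = (9)*(-9) - (0)*(0) = -81 - 0 = -81.
det(A) = (-9)*(54) - (3)*(9) + (5)*(-81) = -486 - 27 - 405 = -918.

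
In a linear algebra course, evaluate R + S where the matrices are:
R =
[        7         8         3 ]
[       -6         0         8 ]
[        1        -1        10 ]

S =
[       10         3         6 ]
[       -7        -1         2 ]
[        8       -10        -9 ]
R + S =
[       17        11         9 ]
[      -13        -1        10 ]
[        9       -11         1 ]

Matrix addition is elementwise: (R+S)[i][j] = R[i][j] + S[i][j].
  (R+S)[0][0] = (7) + (10) = 17
  (R+S)[0][1] = (8) + (3) = 11
  (R+S)[0][2] = (3) + (6) = 9
  (R+S)[1][0] = (-6) + (-7) = -13
  (R+S)[1][1] = (0) + (-1) = -1
  (R+S)[1][2] = (8) + (2) = 10
  (R+S)[2][0] = (1) + (8) = 9
  (R+S)[2][1] = (-1) + (-10) = -11
  (R+S)[2][2] = (10) + (-9) = 1
R + S =
[       17        11         9 ]
[      -13        -1        10 ]
[        9       -11         1 ]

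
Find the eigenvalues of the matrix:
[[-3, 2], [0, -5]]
λ = -5 and λ = -3

Characteristic equation: det(A - λI) = 0
λ² - (trace)λ + (det) = 0
λ² - (-8)λ + (15) = 0
λ² + 8λ + 15 = 0
Solving: λ = -5, -3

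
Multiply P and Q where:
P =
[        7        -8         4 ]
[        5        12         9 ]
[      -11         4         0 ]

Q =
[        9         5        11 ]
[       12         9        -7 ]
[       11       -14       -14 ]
PQ =
[       11       -93        77 ]
[      288         7      -155 ]
[      -51       -19      -149 ]

Matrix multiplication: (PQ)[i][j] = sum over k of P[i][k] * Q[k][j].
  (PQ)[0][0] = (7)*(9) + (-8)*(12) + (4)*(11) = 11
  (PQ)[0][1] = (7)*(5) + (-8)*(9) + (4)*(-14) = -93
  (PQ)[0][2] = (7)*(11) + (-8)*(-7) + (4)*(-14) = 77
  (PQ)[1][0] = (5)*(9) + (12)*(12) + (9)*(11) = 288
  (PQ)[1][1] = (5)*(5) + (12)*(9) + (9)*(-14) = 7
  (PQ)[1][2] = (5)*(11) + (12)*(-7) + (9)*(-14) = -155
  (PQ)[2][0] = (-11)*(9) + (4)*(12) + (0)*(11) = -51
  (PQ)[2][1] = (-11)*(5) + (4)*(9) + (0)*(-14) = -19
  (PQ)[2][2] = (-11)*(11) + (4)*(-7) + (0)*(-14) = -149
PQ =
[       11       -93        77 ]
[      288         7      -155 ]
[      -51       -19      -149 ]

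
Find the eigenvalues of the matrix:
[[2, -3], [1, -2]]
λ = -1 and λ = 1

Characteristic equation: det(A - λI) = 0
λ² - (trace)λ + (det) = 0
λ² - (0)λ + (-1) = 0
λ² - 0λ - 1 = 0
Solving: λ = -1, 1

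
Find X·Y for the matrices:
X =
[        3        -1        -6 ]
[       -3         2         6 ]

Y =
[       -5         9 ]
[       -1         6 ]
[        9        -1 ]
XY =
[      -68        27 ]
[       67       -21 ]

Matrix multiplication: (XY)[i][j] = sum over k of X[i][k] * Y[k][j].
  (XY)[0][0] = (3)*(-5) + (-1)*(-1) + (-6)*(9) = -68
  (XY)[0][1] = (3)*(9) + (-1)*(6) + (-6)*(-1) = 27
  (XY)[1][0] = (-3)*(-5) + (2)*(-1) + (6)*(9) = 67
  (XY)[1][1] = (-3)*(9) + (2)*(6) + (6)*(-1) = -21
XY =
[      -68        27 ]
[       67       -21 ]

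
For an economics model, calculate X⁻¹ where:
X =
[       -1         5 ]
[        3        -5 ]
det(X) = -10
X⁻¹ =
[      1/2       1/2 ]
[     3/10      1/10 ]

For a 2×2 matrix X = [[a, b], [c, d]] with det(X) ≠ 0, X⁻¹ = (1/det(X)) * [[d, -b], [-c, a]].
det(X) = (-1)*(-5) - (5)*(3) = 5 - 15 = -10.
X⁻¹ = (1/-10) * [[-5, -5], [-3, -1]].
Dividing each entry by -10 and reducing:
X⁻¹ =
[      1/2       1/2 ]
[     3/10      1/10 ]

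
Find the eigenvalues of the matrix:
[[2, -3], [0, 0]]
λ = 0 and λ = 2

Characteristic equation: det(A - λI) = 0
λ² - (trace)λ + (det) = 0
λ² - (2)λ + (0) = 0
λ² - 2λ + 0 = 0
Solving: λ = 0, 2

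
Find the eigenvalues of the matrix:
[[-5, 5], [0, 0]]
λ = -5 and λ = 0

Characteristic equation: det(A - λI) = 0
λ² - (trace)λ + (det) = 0
λ² - (-5)λ + (0) = 0
λ² + 5λ + 0 = 0
Solving: λ = -5, 0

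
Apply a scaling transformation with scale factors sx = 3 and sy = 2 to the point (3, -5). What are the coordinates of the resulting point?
(9, -10)

Scaling matrix:
[[3, 0], [0, 2]]
Result: (3 × 3, -5 × 2) = (9, -10)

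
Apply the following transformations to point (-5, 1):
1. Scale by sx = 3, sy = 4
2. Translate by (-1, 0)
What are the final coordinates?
(-16, 4)

Step 1: Scale (-5, 1) by (sx, sy) = (3, 4) → (-15, 4)
Step 2: Translate by (-1, 0) → (-16, 4)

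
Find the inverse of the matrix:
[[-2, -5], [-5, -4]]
[[4/17, -5/17], [-5/17, 2/17]]

For [[a,b],[c,d]], inverse = (1/det)·[[d,-b],[-c,a]]
det = -2·-4 - -5·-5 = -17
Inverse = (1/-17)·[[-4, 5], [5, -2]]
        = [[4/17, -5/17], [-5/17, 2/17]]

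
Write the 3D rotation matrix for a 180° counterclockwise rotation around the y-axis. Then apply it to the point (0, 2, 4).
R = [[-1, 0, 0], [0, 1, 0], [0, 0, -1]]; R·(0, 2, 4) = (0, 2, -4)

Rotation matrix for 180° around y-axis:
cos(180°) = -1, sin(180°) = 0
R = [[-1, 0, 0], [0, 1, 0], [0, 0, -1]]
Apply to (0, 2, 4): R·[0, 2, 4]ᵀ = (0, 2, -4)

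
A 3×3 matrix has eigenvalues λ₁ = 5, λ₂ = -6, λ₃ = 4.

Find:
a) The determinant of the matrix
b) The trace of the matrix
det = -120, trace = 3

Two standard eigenvalue identities:
- det(A) equals the product of the eigenvalues (counted with multiplicity).
- trace(A) equals the sum of the eigenvalues.
det(A) = (5)*(-6)*(4) = -120.
trace(A) = 5 - 6 + 4 = 3.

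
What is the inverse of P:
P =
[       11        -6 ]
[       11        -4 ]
det(P) = 22
P⁻¹ =
[    -2/11      3/11 ]
[     -1/2       1/2 ]

For a 2×2 matrix P = [[a, b], [c, d]] with det(P) ≠ 0, P⁻¹ = (1/det(P)) * [[d, -b], [-c, a]].
det(P) = (11)*(-4) - (-6)*(11) = -44 + 66 = 22.
P⁻¹ = (1/22) * [[-4, 6], [-11, 11]].
Dividing each entry by 22 and reducing:
P⁻¹ =
[    -2/11      3/11 ]
[     -1/2       1/2 ]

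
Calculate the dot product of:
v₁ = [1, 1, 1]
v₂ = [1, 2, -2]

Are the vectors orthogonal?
1, No

The dot product is the sum of products of corresponding components.
v₁·v₂ = (1)*(1) + (1)*(2) + (1)*(-2) = 1 + 2 - 2 = 1.
Two vectors are orthogonal iff their dot product is 0; here the dot product is 1, so the vectors are not orthogonal.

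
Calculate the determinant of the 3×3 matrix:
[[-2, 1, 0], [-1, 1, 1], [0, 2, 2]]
2

Expansion along first row:
det = -2·det([[1,1],[2,2]]) - 1·det([[-1,1],[0,2]]) + 0·det([[-1,1],[0,2]])
    = -2·(1·2 - 1·2) - 1·(-1·2 - 1·0) + 0·(-1·2 - 1·0)
    = -2·0 - 1·-2 + 0·-2
    = 0 + 2 + 0 = 2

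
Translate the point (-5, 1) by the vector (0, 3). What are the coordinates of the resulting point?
(-5, 4)

Translation by (0, 3):
x' = -5 + 0 = -5
y' = 1 + 3 = 4
Homogeneous matrix: [[1, 0, 0], [0, 1, 3], [0, 0, 1]]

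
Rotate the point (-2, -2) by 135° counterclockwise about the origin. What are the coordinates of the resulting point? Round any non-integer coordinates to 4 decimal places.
(2.8284, 0.0000)

Rotation matrix R(θ) = [[cos θ, -sin θ], [sin θ, cos θ]]; for θ = 135°:
R = [[-√2/2, -√2/2], [√2/2, -√2/2]]
Result: R × [-2, -2]ᵀ = [-√2/2·-2 + (-√2/2)·-2, √2/2·-2 + (-√2/2)·-2]ᵀ = (2.8284, 0.0000)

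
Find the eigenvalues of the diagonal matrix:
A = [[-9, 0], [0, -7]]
λ₁ = -9, λ₂ = -7

The characteristic polynomial of A is det(A - λI) = (-9 - λ)(-7 - λ) = 0.
The roots are λ = -9 and λ = -7, so the eigenvalues are the diagonal entries.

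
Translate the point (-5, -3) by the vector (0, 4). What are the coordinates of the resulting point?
(-5, 1)

Translation by (0, 4):
x' = -5 + 0 = -5
y' = -3 + 4 = 1
Homogeneous matrix: [[1, 0, 0], [0, 1, 4], [0, 0, 1]]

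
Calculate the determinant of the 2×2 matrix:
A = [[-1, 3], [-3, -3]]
12

For A = [[a, b], [c, d]], det(A) = a*d - b*c.
det(A) = (-1)*(-3) - (3)*(-3) = 3 - -9 = 12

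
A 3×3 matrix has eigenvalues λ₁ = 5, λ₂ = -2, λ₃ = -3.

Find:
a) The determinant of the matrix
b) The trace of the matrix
det = 30, trace = 0

Two standard eigenvalue identities:
- det(A) equals the product of the eigenvalues (counted with multiplicity).
- trace(A) equals the sum of the eigenvalues.
det(A) = (5)*(-2)*(-3) = 30.
trace(A) = 5 - 2 - 3 = 0.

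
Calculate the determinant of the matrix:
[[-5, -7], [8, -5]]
81

For a 2×2 matrix [[a, b], [c, d]], det = ad - bc
det = (-5)(-5) - (-7)(8) = 25 - -56 = 81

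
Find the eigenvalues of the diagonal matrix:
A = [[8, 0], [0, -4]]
λ₁ = 8, λ₂ = -4

The characteristic polynomial of A is det(A - λI) = (8 - λ)(-4 - λ) = 0.
The roots are λ = 8 and λ = -4, so the eigenvalues are the diagonal entries.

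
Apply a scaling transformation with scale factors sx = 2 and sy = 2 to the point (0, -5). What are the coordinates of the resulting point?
(0, -10)

Scaling matrix:
[[2, 0], [0, 2]]
Result: (0 × 2, -5 × 2) = (0, -10)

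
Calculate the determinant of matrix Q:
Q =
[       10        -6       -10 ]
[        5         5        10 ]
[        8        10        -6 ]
det(Q) = -2060

Expand along row 0 (cofactor expansion): det(Q) = a*(e*i - f*h) - b*(d*i - f*g) + c*(d*h - e*g), where the 3×3 is [[a, b, c], [d, e, f], [g, h, i]].
Minor M_00 = (5)*(-6) - (10)*(10) = -30 - 100 = -130.
Minor M_01 = (5)*(-6) - (10)*(8) = -30 - 80 = -110.
Minor M_02 = (5)*(10) - (5)*(8) = 50 - 40 = 10.
det(Q) = (10)*(-130) - (-6)*(-110) + (-10)*(10) = -1300 - 660 - 100 = -2060.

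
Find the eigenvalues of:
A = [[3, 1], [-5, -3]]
λ = -2, 2

Solve det(A - λI) = 0. For a 2×2 matrix this is λ² - (trace)λ + det = 0.
trace(A) = 3 - 3 = 0.
det(A) = (3)*(-3) - (1)*(-5) = -9 + 5 = -4.
Characteristic equation: λ² - (0)λ + (-4) = 0.
Discriminant: (0)² - 4*(-4) = 0 + 16 = 16.
Roots: λ = (0 ± √16) / 2 = -2, 2.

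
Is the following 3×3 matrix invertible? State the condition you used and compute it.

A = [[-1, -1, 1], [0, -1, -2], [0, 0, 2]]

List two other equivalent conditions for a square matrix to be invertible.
Yes, invertible; det(A) = 2 ≠ 0. Equivalent conditions: rank(A) = 3; Ax = 0 has only the trivial solution; 0 is not an eigenvalue; the columns of A are linearly independent.

To check invertibility, compute det(A).
The given matrix is triangular, so det(A) equals the product of its diagonal entries = 2 ≠ 0.
Since det(A) ≠ 0, A is invertible.
Equivalent conditions for a square matrix A to be invertible:
- rank(A) = 3 (full rank).
- The homogeneous system Ax = 0 has only the trivial solution x = 0.
- 0 is not an eigenvalue of A.
- The columns (equivalently rows) of A are linearly independent.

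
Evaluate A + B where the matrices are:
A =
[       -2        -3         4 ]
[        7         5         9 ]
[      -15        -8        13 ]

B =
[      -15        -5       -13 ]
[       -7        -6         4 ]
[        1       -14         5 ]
A + B =
[      -17        -8        -9 ]
[        0        -1        13 ]
[      -14       -22        18 ]

Matrix addition is elementwise: (A+B)[i][j] = A[i][j] + B[i][j].
  (A+B)[0][0] = (-2) + (-15) = -17
  (A+B)[0][1] = (-3) + (-5) = -8
  (A+B)[0][2] = (4) + (-13) = -9
  (A+B)[1][0] = (7) + (-7) = 0
  (A+B)[1][1] = (5) + (-6) = -1
  (A+B)[1][2] = (9) + (4) = 13
  (A+B)[2][0] = (-15) + (1) = -14
  (A+B)[2][1] = (-8) + (-14) = -22
  (A+B)[2][2] = (13) + (5) = 18
A + B =
[      -17        -8        -9 ]
[        0        -1        13 ]
[      -14       -22        18 ]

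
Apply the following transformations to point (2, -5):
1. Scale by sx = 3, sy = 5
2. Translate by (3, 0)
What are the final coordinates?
(9, -25)

Step 1: Scale (2, -5) by (sx, sy) = (3, 5) → (6, -25)
Step 2: Translate by (3, 0) → (9, -25)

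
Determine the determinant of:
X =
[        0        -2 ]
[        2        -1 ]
det(X) = 4

For a 2×2 matrix [[a, b], [c, d]], det = a*d - b*c.
det(X) = (0)*(-1) - (-2)*(2) = 0 + 4 = 4.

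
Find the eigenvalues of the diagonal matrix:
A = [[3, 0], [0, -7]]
λ₁ = 3, λ₂ = -7

The characteristic polynomial of A is det(A - λI) = (3 - λ)(-7 - λ) = 0.
The roots are λ = 3 and λ = -7, so the eigenvalues are the diagonal entries.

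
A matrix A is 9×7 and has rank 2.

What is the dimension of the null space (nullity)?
5

The rank-nullity theorem for an m×n matrix states:
rank(A) + nullity(A) = n (the number of columns).
Here n = 7 and rank(A) = 2, so nullity(A) = 7 - 2 = 5.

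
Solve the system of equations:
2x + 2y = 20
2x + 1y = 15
x = 5, y = 5

Use elimination (row reduction):
Equation 1: 2x + 2y = 20.
Equation 2: 2x + 1y = 15.
Multiply Eq1 by 2 and Eq2 by 2: 4x + 4y = 40;  4x + 2y = 30.
Subtract: (-2)y = -10, so y = 5.
Back-substitute into Eq1: 2x + 2*(5) = 20, so x = 5.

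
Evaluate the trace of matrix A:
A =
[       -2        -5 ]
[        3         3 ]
tr(A) = -2 + 3 = 1

The trace of a square matrix is the sum of its diagonal entries.
Diagonal entries of A: A[0][0] = -2, A[1][1] = 3.
tr(A) = -2 + 3 = 1.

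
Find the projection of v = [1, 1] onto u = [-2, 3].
[-2/13, 3/13]

The projection of v onto u is proj_u(v) = ((v·u) / (u·u)) · u.
v·u = (1)*(-2) + (1)*(3) = 1.
u·u = (-2)*(-2) + (3)*(3) = 13.
coefficient = 1 / 13 = 1/13.
proj_u(v) = 1/13 · [-2, 3] = [-2/13, 3/13].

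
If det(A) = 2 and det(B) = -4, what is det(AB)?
-8

Use the multiplicative property of determinants: det(AB) = det(A)*det(B).
det(AB) = (2)*(-4) = -8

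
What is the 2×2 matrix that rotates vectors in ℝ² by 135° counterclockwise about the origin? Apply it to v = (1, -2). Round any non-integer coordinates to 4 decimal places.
R = [[-√2/2, -√2/2], [√2/2, -√2/2]]; R·v = (0.7071, 2.1213)

A counterclockwise rotation by angle θ in ℝ² has matrix R(θ) = [[cos θ, -sin θ], [sin θ, cos θ]].
For θ = 135°: cos θ = -√2/2, sin θ = √2/2.
R(135°) = [[-√2/2, -√2/2], [√2/2, -√2/2]].
R·v = [-√2/2·1 + (-√2/2)·-2, √2/2·1 + -√2/2·-2] = (0.7071, 2.1213).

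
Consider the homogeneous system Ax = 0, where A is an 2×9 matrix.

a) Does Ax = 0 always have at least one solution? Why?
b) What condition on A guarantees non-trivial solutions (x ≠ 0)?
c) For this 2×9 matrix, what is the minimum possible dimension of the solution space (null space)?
a) Yes, x = 0 is always a solution. b) When A has linearly dependent columns (rank < n). c) Minimum nullity = 7.

a) x = 0 satisfies A·0 = 0, so the zero vector is always a solution.
b) Non-trivial solutions exist iff the columns of A are linearly dependent, equivalently rank(A) < n (the number of columns).
c) By rank-nullity, rank(A) + nullity(A) = n = 9. Since A has only 2 rows, rank(A) ≤ 2, so nullity(A) ≥ 9 - 2 = 7.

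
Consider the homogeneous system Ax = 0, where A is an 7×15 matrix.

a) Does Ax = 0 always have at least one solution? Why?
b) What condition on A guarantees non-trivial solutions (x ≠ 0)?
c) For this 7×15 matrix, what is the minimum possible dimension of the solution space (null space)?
a) Yes, x = 0 is always a solution. b) When A has linearly dependent columns (rank < n). c) Minimum nullity = 8.

a) x = 0 satisfies A·0 = 0, so the zero vector is always a solution.
b) Non-trivial solutions exist iff the columns of A are linearly dependent, equivalently rank(A) < n (the number of columns).
c) By rank-nullity, rank(A) + nullity(A) = n = 15. Since A has only 7 rows, rank(A) ≤ 7, so nullity(A) ≥ 15 - 7 = 8.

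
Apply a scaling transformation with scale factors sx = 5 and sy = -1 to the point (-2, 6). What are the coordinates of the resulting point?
(-10, -6)

Scaling matrix:
[[5, 0], [0, -1]]
Result: (-2 × 5, 6 × -1) = (-10, -6)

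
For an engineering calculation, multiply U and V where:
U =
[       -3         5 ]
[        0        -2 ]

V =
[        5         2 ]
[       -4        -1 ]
UV =
[      -35       -11 ]
[        8         2 ]

Matrix multiplication: (UV)[i][j] = sum over k of U[i][k] * V[k][j].
  (UV)[0][0] = (-3)*(5) + (5)*(-4) = -35
  (UV)[0][1] = (-3)*(2) + (5)*(-1) = -11
  (UV)[1][0] = (0)*(5) + (-2)*(-4) = 8
  (UV)[1][1] = (0)*(2) + (-2)*(-1) = 2
UV =
[      -35       -11 ]
[        8         2 ]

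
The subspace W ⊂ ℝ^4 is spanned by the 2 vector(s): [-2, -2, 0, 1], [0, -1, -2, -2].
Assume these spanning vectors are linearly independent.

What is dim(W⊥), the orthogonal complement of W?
dim(W⊥) = 2

For any subspace W of ℝ^n, dim(W) + dim(W⊥) = n (the whole-space dimension).
Here the given 2 vectors are linearly independent, so dim(W) = 2.
Thus dim(W⊥) = n - dim(W) = 4 - 2 = 2.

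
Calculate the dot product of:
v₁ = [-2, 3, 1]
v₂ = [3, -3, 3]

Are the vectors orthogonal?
-12, No

The dot product is the sum of products of corresponding components.
v₁·v₂ = (-2)*(3) + (3)*(-3) + (1)*(3) = -6 - 9 + 3 = -12.
Two vectors are orthogonal iff their dot product is 0; here the dot product is -12, so the vectors are not orthogonal.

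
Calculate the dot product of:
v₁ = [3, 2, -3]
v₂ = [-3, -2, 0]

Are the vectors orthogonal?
-13, No

The dot product is the sum of products of corresponding components.
v₁·v₂ = (3)*(-3) + (2)*(-2) + (-3)*(0) = -9 - 4 + 0 = -13.
Two vectors are orthogonal iff their dot product is 0; here the dot product is -13, so the vectors are not orthogonal.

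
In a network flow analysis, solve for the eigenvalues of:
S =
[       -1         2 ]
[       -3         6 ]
λ = 0, 5

Solve det(S - λI) = 0. For a 2×2 matrix the characteristic equation is λ² - (trace)λ + det = 0.
trace(S) = a + d = -1 + 6 = 5.
det(S) = a*d - b*c = (-1)*(6) - (2)*(-3) = -6 + 6 = 0.
Characteristic equation: λ² - (5)λ + (0) = 0.
Discriminant = (5)² - 4*(0) = 25 - 0 = 25.
λ = (5 ± √25) / 2 = (5 ± 5) / 2 = 0, 5.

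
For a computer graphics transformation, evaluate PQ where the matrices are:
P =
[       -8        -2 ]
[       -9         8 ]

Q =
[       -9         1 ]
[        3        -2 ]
PQ =
[       66        -4 ]
[      105       -25 ]

Matrix multiplication: (PQ)[i][j] = sum over k of P[i][k] * Q[k][j].
  (PQ)[0][0] = (-8)*(-9) + (-2)*(3) = 66
  (PQ)[0][1] = (-8)*(1) + (-2)*(-2) = -4
  (PQ)[1][0] = (-9)*(-9) + (8)*(3) = 105
  (PQ)[1][1] = (-9)*(1) + (8)*(-2) = -25
PQ =
[       66        -4 ]
[      105       -25 ]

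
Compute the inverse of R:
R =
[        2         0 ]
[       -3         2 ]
det(R) = 4
R⁻¹ =
[      1/2         0 ]
[      3/4       1/2 ]

For a 2×2 matrix R = [[a, b], [c, d]] with det(R) ≠ 0, R⁻¹ = (1/det(R)) * [[d, -b], [-c, a]].
det(R) = (2)*(2) - (0)*(-3) = 4 - 0 = 4.
R⁻¹ = (1/4) * [[2, 0], [3, 2]].
Dividing each entry by 4 and reducing:
R⁻¹ =
[      1/2         0 ]
[      3/4       1/2 ]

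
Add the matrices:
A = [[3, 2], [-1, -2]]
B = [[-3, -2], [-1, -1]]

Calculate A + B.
[[0, 0], [-2, -3]]

Add corresponding elements:
(3)+(-3)=0
(2)+(-2)=0
(-1)+(-1)=-2
(-2)+(-1)=-3
A + B = [[0, 0], [-2, -3]]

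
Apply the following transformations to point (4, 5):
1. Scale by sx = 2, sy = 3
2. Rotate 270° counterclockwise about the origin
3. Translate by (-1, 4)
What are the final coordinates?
(14, -4)

Step 1: Scale → (8, 15)
Step 2: Rotate 270° → (15, -8)
Step 3: Translate → (14, -4)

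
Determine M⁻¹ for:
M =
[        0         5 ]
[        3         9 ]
det(M) = -15
M⁻¹ =
[     -3/5       1/3 ]
[      1/5         0 ]

For a 2×2 matrix M = [[a, b], [c, d]] with det(M) ≠ 0, M⁻¹ = (1/det(M)) * [[d, -b], [-c, a]].
det(M) = (0)*(9) - (5)*(3) = 0 - 15 = -15.
M⁻¹ = (1/-15) * [[9, -5], [-3, 0]].
Dividing each entry by -15 and reducing:
M⁻¹ =
[     -3/5       1/3 ]
[      1/5         0 ]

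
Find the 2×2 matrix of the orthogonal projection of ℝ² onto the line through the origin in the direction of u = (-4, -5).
[[16/41, 20/41], [20/41, 25/41]]

The orthogonal projection onto the line spanned by a nonzero vector u = (a, b) has matrix P = (u uᵀ) / (uᵀ u) = (1/(a² + b²)) · [[a², ab], [ab, b²]].
Here u = (-4, -5), so a² + b² = 16 + 25 = 41.
P = (1/41) · [[16, 20], [20, 25]] = [[16/41, 20/41], [20/41, 25/41]].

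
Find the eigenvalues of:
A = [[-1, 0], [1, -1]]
λ = -1, -1

Solve det(A - λI) = 0. For a 2×2 matrix this is λ² - (trace)λ + det = 0.
trace(A) = -1 - 1 = -2.
det(A) = (-1)*(-1) - (0)*(1) = 1 - 0 = 1.
Characteristic equation: λ² - (-2)λ + (1) = 0.
Discriminant: (-2)² - 4*(1) = 4 - 4 = 0.
Roots: λ = (-2 ± √0) / 2 = -1, -1.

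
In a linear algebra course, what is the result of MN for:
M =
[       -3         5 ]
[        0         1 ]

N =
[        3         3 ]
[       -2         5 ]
MN =
[      -19        16 ]
[       -2         5 ]

Matrix multiplication: (MN)[i][j] = sum over k of M[i][k] * N[k][j].
  (MN)[0][0] = (-3)*(3) + (5)*(-2) = -19
  (MN)[0][1] = (-3)*(3) + (5)*(5) = 16
  (MN)[1][0] = (0)*(3) + (1)*(-2) = -2
  (MN)[1][1] = (0)*(3) + (1)*(5) = 5
MN =
[      -19        16 ]
[       -2         5 ]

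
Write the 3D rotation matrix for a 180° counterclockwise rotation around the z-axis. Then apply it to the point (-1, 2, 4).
R = [[-1, 0, 0], [0, -1, 0], [0, 0, 1]]; R·(-1, 2, 4) = (1, -2, 4)

Rotation matrix for 180° around z-axis:
cos(180°) = -1, sin(180°) = 0
R = [[-1, 0, 0], [0, -1, 0], [0, 0, 1]]
Apply to (-1, 2, 4): R·[-1, 2, 4]ᵀ = (1, -2, 4)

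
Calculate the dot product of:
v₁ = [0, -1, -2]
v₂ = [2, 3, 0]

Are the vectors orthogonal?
-3, No

The dot product is the sum of products of corresponding components.
v₁·v₂ = (0)*(2) + (-1)*(3) + (-2)*(0) = 0 - 3 + 0 = -3.
Two vectors are orthogonal iff their dot product is 0; here the dot product is -3, so the vectors are not orthogonal.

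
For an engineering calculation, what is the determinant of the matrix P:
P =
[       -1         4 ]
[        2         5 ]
det(P) = -13

For a 2×2 matrix [[a, b], [c, d]], det = a*d - b*c.
det(P) = (-1)*(5) - (4)*(2) = -5 - 8 = -13.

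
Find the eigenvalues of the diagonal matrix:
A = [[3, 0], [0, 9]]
λ₁ = 3, λ₂ = 9

The characteristic polynomial of A is det(A - λI) = (3 - λ)(9 - λ) = 0.
The roots are λ = 3 and λ = 9, so the eigenvalues are the diagonal entries.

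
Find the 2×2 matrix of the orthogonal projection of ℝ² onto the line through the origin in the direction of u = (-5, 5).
[[1/2, -1/2], [-1/2, 1/2]]

The orthogonal projection onto the line spanned by a nonzero vector u = (a, b) has matrix P = (u uᵀ) / (uᵀ u) = (1/(a² + b²)) · [[a², ab], [ab, b²]].
Here u = (-5, 5), so a² + b² = 25 + 25 = 50.
P = (1/50) · [[25, -25], [-25, 25]] = [[1/2, -1/2], [-1/2, 1/2]].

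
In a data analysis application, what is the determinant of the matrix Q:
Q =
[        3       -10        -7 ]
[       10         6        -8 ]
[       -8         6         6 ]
det(Q) = -544

Expand along row 0 (cofactor expansion): det(Q) = a*(e*i - f*h) - b*(d*i - f*g) + c*(d*h - e*g), where the 3×3 is [[a, b, c], [d, e, f], [g, h, i]].
Minor M_00 = (6)*(6) - (-8)*(6) = 36 + 48 = 84.
Minor M_01 = (10)*(6) - (-8)*(-8) = 60 - 64 = -4.
Minor M_02 = (10)*(6) - (6)*(-8) = 60 + 48 = 108.
det(Q) = (3)*(84) - (-10)*(-4) + (-7)*(108) = 252 - 40 - 756 = -544.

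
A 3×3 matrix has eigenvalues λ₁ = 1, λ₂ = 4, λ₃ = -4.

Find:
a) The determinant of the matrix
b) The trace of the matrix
det = -16, trace = 1

Two standard eigenvalue identities:
- det(A) equals the product of the eigenvalues (counted with multiplicity).
- trace(A) equals the sum of the eigenvalues.
det(A) = (1)*(4)*(-4) = -16.
trace(A) = 1 + 4 - 4 = 1.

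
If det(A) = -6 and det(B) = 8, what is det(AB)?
-48

Use the multiplicative property of determinants: det(AB) = det(A)*det(B).
det(AB) = (-6)*(8) = -48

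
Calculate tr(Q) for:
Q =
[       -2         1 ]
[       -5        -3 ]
tr(Q) = -2 - 3 = -5

The trace of a square matrix is the sum of its diagonal entries.
Diagonal entries of Q: Q[0][0] = -2, Q[1][1] = -3.
tr(Q) = -2 - 3 = -5.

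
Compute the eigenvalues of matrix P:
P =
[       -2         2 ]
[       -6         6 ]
λ = 0, 4

Solve det(P - λI) = 0. For a 2×2 matrix the characteristic equation is λ² - (trace)λ + det = 0.
trace(P) = a + d = -2 + 6 = 4.
det(P) = a*d - b*c = (-2)*(6) - (2)*(-6) = -12 + 12 = 0.
Characteristic equation: λ² - (4)λ + (0) = 0.
Discriminant = (4)² - 4*(0) = 16 - 0 = 16.
λ = (4 ± √16) / 2 = (4 ± 4) / 2 = 0, 4.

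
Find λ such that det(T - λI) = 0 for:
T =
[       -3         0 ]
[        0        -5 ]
λ = -5, -3

Solve det(T - λI) = 0. For a 2×2 matrix the characteristic equation is λ² - (trace)λ + det = 0.
trace(T) = a + d = -3 - 5 = -8.
det(T) = a*d - b*c = (-3)*(-5) - (0)*(0) = 15 - 0 = 15.
Characteristic equation: λ² - (-8)λ + (15) = 0.
Discriminant = (-8)² - 4*(15) = 64 - 60 = 4.
λ = (-8 ± √4) / 2 = (-8 ± 2) / 2 = -5, -3.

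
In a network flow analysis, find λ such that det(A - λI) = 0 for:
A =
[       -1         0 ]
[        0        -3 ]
λ = -3, -1

Solve det(A - λI) = 0. For a 2×2 matrix the characteristic equation is λ² - (trace)λ + det = 0.
trace(A) = a + d = -1 - 3 = -4.
det(A) = a*d - b*c = (-1)*(-3) - (0)*(0) = 3 - 0 = 3.
Characteristic equation: λ² - (-4)λ + (3) = 0.
Discriminant = (-4)² - 4*(3) = 16 - 12 = 4.
λ = (-4 ± √4) / 2 = (-4 ± 2) / 2 = -3, -1.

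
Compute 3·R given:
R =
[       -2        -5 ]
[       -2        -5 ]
3R =
[       -6       -15 ]
[       -6       -15 ]

Scalar multiplication is elementwise: (3R)[i][j] = 3 * R[i][j].
  (3R)[0][0] = 3 * (-2) = -6
  (3R)[0][1] = 3 * (-5) = -15
  (3R)[1][0] = 3 * (-2) = -6
  (3R)[1][1] = 3 * (-5) = -15
3R =
[       -6       -15 ]
[       -6       -15 ]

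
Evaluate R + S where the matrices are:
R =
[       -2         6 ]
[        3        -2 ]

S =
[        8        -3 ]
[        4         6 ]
R + S =
[        6         3 ]
[        7         4 ]

Matrix addition is elementwise: (R+S)[i][j] = R[i][j] + S[i][j].
  (R+S)[0][0] = (-2) + (8) = 6
  (R+S)[0][1] = (6) + (-3) = 3
  (R+S)[1][0] = (3) + (4) = 7
  (R+S)[1][1] = (-2) + (6) = 4
R + S =
[        6         3 ]
[        7         4 ]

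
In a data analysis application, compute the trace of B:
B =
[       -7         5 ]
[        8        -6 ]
tr(B) = -7 - 6 = -13

The trace of a square matrix is the sum of its diagonal entries.
Diagonal entries of B: B[0][0] = -7, B[1][1] = -6.
tr(B) = -7 - 6 = -13.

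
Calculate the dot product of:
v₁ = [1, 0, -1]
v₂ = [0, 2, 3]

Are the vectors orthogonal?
-3, No

The dot product is the sum of products of corresponding components.
v₁·v₂ = (1)*(0) + (0)*(2) + (-1)*(3) = 0 + 0 - 3 = -3.
Two vectors are orthogonal iff their dot product is 0; here the dot product is -3, so the vectors are not orthogonal.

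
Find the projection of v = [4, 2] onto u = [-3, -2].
[48/13, 32/13]

The projection of v onto u is proj_u(v) = ((v·u) / (u·u)) · u.
v·u = (4)*(-3) + (2)*(-2) = -16.
u·u = (-3)*(-3) + (-2)*(-2) = 13.
coefficient = -16 / 13 = -16/13.
proj_u(v) = -16/13 · [-3, -2] = [48/13, 32/13].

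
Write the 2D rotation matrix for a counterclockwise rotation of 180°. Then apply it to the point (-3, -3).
R = [[-1, 0], [0, -1]]; R·(-3, -3) = (3, 3)

Rotation matrix formula: R(θ) = [[cos θ, -sin θ], [sin θ, cos θ]]
For θ = 180°:
cos(180°) = -1
sin(180°) = 0
R = [[-1, 0], [0, -1]]
Apply to (-3, -3): [-1·-3 + (0)·-3, 0·-3 + -1·-3] = (3, 3)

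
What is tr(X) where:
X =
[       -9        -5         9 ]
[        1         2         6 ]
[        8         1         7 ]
tr(X) = -9 + 2 + 7 = 0

The trace of a square matrix is the sum of its diagonal entries.
Diagonal entries of X: X[0][0] = -9, X[1][1] = 2, X[2][2] = 7.
tr(X) = -9 + 2 + 7 = 0.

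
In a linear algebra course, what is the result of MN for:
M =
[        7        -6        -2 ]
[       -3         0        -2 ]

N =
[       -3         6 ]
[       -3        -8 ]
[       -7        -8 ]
MN =
[       11       106 ]
[       23        -2 ]

Matrix multiplication: (MN)[i][j] = sum over k of M[i][k] * N[k][j].
  (MN)[0][0] = (7)*(-3) + (-6)*(-3) + (-2)*(-7) = 11
  (MN)[0][1] = (7)*(6) + (-6)*(-8) + (-2)*(-8) = 106
  (MN)[1][0] = (-3)*(-3) + (0)*(-3) + (-2)*(-7) = 23
  (MN)[1][1] = (-3)*(6) + (0)*(-8) + (-2)*(-8) = -2
MN =
[       11       106 ]
[       23        -2 ]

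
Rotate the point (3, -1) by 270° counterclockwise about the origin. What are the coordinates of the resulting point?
(-1, -3)

Rotation matrix R(θ) = [[cos θ, -sin θ], [sin θ, cos θ]]; for θ = 270°:
R = [[0, 1], [-1, 0]]
Result: R × [3, -1]ᵀ = [0·3 + (1)·-1, -1·3 + (0)·-1]ᵀ = (-1, -3)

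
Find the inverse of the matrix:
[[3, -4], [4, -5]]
[[-5, 4], [-4, 3]]

For [[a,b],[c,d]], inverse = (1/det)·[[d,-b],[-c,a]]
det = 3·-5 - -4·4 = 1
Inverse = (1/1)·[[-5, 4], [-4, 3]]
        = [[-5, 4], [-4, 3]]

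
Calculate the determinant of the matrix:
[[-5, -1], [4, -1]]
9

For a 2×2 matrix [[a, b], [c, d]], det = ad - bc
det = (-5)(-1) - (-1)(4) = 5 - -4 = 9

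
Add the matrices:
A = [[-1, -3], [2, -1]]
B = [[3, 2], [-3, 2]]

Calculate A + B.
[[2, -1], [-1, 1]]

Add corresponding elements:
(-1)+(3)=2
(-3)+(2)=-1
(2)+(-3)=-1
(-1)+(2)=1
A + B = [[2, -1], [-1, 1]]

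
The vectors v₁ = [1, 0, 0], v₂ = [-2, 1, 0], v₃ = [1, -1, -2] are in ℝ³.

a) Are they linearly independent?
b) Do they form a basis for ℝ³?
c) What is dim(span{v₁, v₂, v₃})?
Yes independent, yes basis, dim = 3

Stack v₁, v₂, v₃ as rows of a 3×3 matrix.
[[1, 0, 0]; [-2, 1, 0]; [1, -1, -2]] is already lower triangular with nonzero diagonal entries (1, 1, -2), so its determinant is the product of the diagonal entries, det = (1)·(1)·(-2) = -2 ≠ 0, and the rows are linearly independent.
Three linearly independent vectors in ℝ³ form a basis for ℝ³, so dim(span{v₁,v₂,v₃}) = 3.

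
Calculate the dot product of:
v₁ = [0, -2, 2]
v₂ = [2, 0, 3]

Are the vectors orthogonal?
6, No

The dot product is the sum of products of corresponding components.
v₁·v₂ = (0)*(2) + (-2)*(0) + (2)*(3) = 0 + 0 + 6 = 6.
Two vectors are orthogonal iff their dot product is 0; here the dot product is 6, so the vectors are not orthogonal.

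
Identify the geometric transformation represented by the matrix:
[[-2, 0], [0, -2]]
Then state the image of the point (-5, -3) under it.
uniform scaling by factor -2; image of (-5, -3) is (10, 6)

This is a diagonal matrix with equal entries -2, so it scales both axes by the same factor -2.
The matrix [[-2, 0], [0, -2]] represents: uniform scaling by factor -2.
Applying it to (-5, -3): [-2·-5 + 0·-3, 0·-5 + -2·-3] = (10, 6).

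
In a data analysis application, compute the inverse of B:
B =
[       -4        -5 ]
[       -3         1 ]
det(B) = -19
B⁻¹ =
[    -1/19     -5/19 ]
[    -3/19      4/19 ]

For a 2×2 matrix B = [[a, b], [c, d]] with det(B) ≠ 0, B⁻¹ = (1/det(B)) * [[d, -b], [-c, a]].
det(B) = (-4)*(1) - (-5)*(-3) = -4 - 15 = -19.
B⁻¹ = (1/-19) * [[1, 5], [3, -4]].
Dividing each entry by -19 and reducing:
B⁻¹ =
[    -1/19     -5/19 ]
[    -3/19      4/19 ]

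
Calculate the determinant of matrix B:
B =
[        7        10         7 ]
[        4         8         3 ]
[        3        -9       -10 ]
det(B) = -301

Expand along row 0 (cofactor expansion): det(B) = a*(e*i - f*h) - b*(d*i - f*g) + c*(d*h - e*g), where the 3×3 is [[a, b, c], [d, e, f], [g, h, i]].
Minor M_00 = (8)*(-10) - (3)*(-9) = -80 + 27 = -53.
Minor M_01 = (4)*(-10) - (3)*(3) = -40 - 9 = -49.
Minor M_02 = (4)*(-9) - (8)*(3) = -36 - 24 = -60.
det(B) = (7)*(-53) - (10)*(-49) + (7)*(-60) = -371 + 490 - 420 = -301.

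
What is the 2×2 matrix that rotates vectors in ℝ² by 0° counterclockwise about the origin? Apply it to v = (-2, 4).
R = [[1, 0], [0, 1]]; R·v = (-2, 4)

A counterclockwise rotation by angle θ in ℝ² has matrix R(θ) = [[cos θ, -sin θ], [sin θ, cos θ]].
For θ = 0°: cos θ = 1, sin θ = 0.
R(0°) = [[1, 0], [0, 1]].
R·v = [1·-2 + (0)·4, 0·-2 + 1·4] = (-2, 4).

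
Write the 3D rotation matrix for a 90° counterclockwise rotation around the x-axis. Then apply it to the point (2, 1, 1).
R = [[1, 0, 0], [0, 0, -1], [0, 1, 0]]; R·(2, 1, 1) = (2, -1, 1)

Rotation matrix for 90° around x-axis:
cos(90°) = 0, sin(90°) = 1
R = [[1, 0, 0], [0, 0, -1], [0, 1, 0]]
Apply to (2, 1, 1): R·[2, 1, 1]ᵀ = (2, -1, 1)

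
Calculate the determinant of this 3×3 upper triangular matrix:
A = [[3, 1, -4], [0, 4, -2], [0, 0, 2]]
24

The determinant of a triangular matrix is the product of its diagonal entries (the off-diagonal entries above the diagonal do not affect it).
det(A) = (3) * (4) * (2) = 24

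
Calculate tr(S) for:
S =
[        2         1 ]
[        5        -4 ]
tr(S) = 2 - 4 = -2

The trace of a square matrix is the sum of its diagonal entries.
Diagonal entries of S: S[0][0] = 2, S[1][1] = -4.
tr(S) = 2 - 4 = -2.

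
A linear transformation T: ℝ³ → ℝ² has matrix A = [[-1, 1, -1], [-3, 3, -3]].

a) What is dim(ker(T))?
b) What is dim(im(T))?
dim(ker) = 2, dim(im) = 1

Observe that row 2 = 3 × row 1 (so the rows are linearly dependent).
Thus rank(A) = 1 (only one linearly independent row).
dim(im(T)) = rank(A) = 1.
By the rank-nullity theorem applied to T: ℝ³ → ℝ², rank(A) + nullity(A) = 3 (the domain dimension), so dim(ker(T)) = 3 - 1 = 2.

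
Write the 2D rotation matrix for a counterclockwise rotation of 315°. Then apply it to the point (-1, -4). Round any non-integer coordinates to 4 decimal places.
R = [[√2/2, √2/2], [-√2/2, √2/2]]; R·(-1, -4) = (-3.5355, -2.1213)

Rotation matrix formula: R(θ) = [[cos θ, -sin θ], [sin θ, cos θ]]
For θ = 315°:
cos(315°) = √2/2
sin(315°) = -√2/2
R = [[√2/2, √2/2], [-√2/2, √2/2]]
Apply to (-1, -4): [√2/2·-1 + (√2/2)·-4, -√2/2·-1 + √2/2·-4] = (-3.5355, -2.1213)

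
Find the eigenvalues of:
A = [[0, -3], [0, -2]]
λ = -2, 0

Solve det(A - λI) = 0. For a 2×2 matrix this is λ² - (trace)λ + det = 0.
trace(A) = 0 - 2 = -2.
det(A) = (0)*(-2) - (-3)*(0) = 0 - 0 = 0.
Characteristic equation: λ² - (-2)λ + (0) = 0.
Discriminant: (-2)² - 4*(0) = 4 - 0 = 4.
Roots: λ = (-2 ± √4) / 2 = -2, 0.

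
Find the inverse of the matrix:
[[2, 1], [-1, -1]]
[[1, 1], [-1, -2]]

For [[a,b],[c,d]], inverse = (1/det)·[[d,-b],[-c,a]]
det = 2·-1 - 1·-1 = -1
Inverse = (1/-1)·[[-1, -1], [1, 2]]
        = [[1, 1], [-1, -2]]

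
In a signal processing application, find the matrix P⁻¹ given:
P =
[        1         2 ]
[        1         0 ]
det(P) = -2
P⁻¹ =
[        0         1 ]
[      1/2      -1/2 ]

For a 2×2 matrix P = [[a, b], [c, d]] with det(P) ≠ 0, P⁻¹ = (1/det(P)) * [[d, -b], [-c, a]].
det(P) = (1)*(0) - (2)*(1) = 0 - 2 = -2.
P⁻¹ = (1/-2) * [[0, -2], [-1, 1]].
Dividing each entry by -2 and reducing:
P⁻¹ =
[        0         1 ]
[      1/2      -1/2 ]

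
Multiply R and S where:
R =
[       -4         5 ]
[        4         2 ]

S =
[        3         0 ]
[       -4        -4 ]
RS =
[      -32       -20 ]
[        4        -8 ]

Matrix multiplication: (RS)[i][j] = sum over k of R[i][k] * S[k][j].
  (RS)[0][0] = (-4)*(3) + (5)*(-4) = -32
  (RS)[0][1] = (-4)*(0) + (5)*(-4) = -20
  (RS)[1][0] = (4)*(3) + (2)*(-4) = 4
  (RS)[1][1] = (4)*(0) + (2)*(-4) = -8
RS =
[      -32       -20 ]
[        4        -8 ]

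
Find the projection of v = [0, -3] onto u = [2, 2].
[-3/2, -3/2]

The projection of v onto u is proj_u(v) = ((v·u) / (u·u)) · u.
v·u = (0)*(2) + (-3)*(2) = -6.
u·u = (2)*(2) + (2)*(2) = 8.
coefficient = -6 / 8 = -3/4.
proj_u(v) = -3/4 · [2, 2] = [-3/2, -3/2].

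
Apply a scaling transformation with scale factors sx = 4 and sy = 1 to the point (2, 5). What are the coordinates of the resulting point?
(8, 5)

Scaling matrix:
[[4, 0], [0, 1]]
Result: (2 × 4, 5 × 1) = (8, 5)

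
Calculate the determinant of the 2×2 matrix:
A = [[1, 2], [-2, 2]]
6

For A = [[a, b], [c, d]], det(A) = a*d - b*c.
det(A) = (1)*(2) - (2)*(-2) = 2 - -4 = 6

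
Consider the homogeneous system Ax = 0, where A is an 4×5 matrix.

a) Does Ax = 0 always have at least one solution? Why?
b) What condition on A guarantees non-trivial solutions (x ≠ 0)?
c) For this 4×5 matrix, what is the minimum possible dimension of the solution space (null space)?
a) Yes, x = 0 is always a solution. b) When A has linearly dependent columns (rank < n). c) Minimum nullity = 1.

a) x = 0 satisfies A·0 = 0, so the zero vector is always a solution.
b) Non-trivial solutions exist iff the columns of A are linearly dependent, equivalently rank(A) < n (the number of columns).
c) By rank-nullity, rank(A) + nullity(A) = n = 5. Since A has only 4 rows, rank(A) ≤ 4, so nullity(A) ≥ 5 - 4 = 1.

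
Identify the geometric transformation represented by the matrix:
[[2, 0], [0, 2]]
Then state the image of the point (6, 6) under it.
uniform scaling by factor 2; image of (6, 6) is (12, 12)

This is a diagonal matrix with equal entries 2, so it scales both axes by the same factor 2.
The matrix [[2, 0], [0, 2]] represents: uniform scaling by factor 2.
Applying it to (6, 6): [2·6 + 0·6, 0·6 + 2·6] = (12, 12).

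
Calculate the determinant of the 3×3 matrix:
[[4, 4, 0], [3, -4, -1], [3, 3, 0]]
0

Expansion along first row:
det = 4·det([[-4,-1],[3,0]]) - 4·det([[3,-1],[3,0]]) + 0·det([[3,-4],[3,3]])
    = 4·(-4·0 - -1·3) - 4·(3·0 - -1·3) + 0·(3·3 - -4·3)
    = 4·3 - 4·3 + 0·21
    = 12 + -12 + 0 = 0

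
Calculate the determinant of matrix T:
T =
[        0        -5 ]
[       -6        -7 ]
det(T) = -30

For a 2×2 matrix [[a, b], [c, d]], det = a*d - b*c.
det(T) = (0)*(-7) - (-5)*(-6) = 0 - 30 = -30.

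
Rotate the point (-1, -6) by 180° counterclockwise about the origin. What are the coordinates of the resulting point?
(1, 6)

Rotation matrix R(θ) = [[cos θ, -sin θ], [sin θ, cos θ]]; for θ = 180°:
R = [[-1, 0], [0, -1]]
Result: R × [-1, -6]ᵀ = [-1·-1 + (0)·-6, 0·-1 + (-1)·-6]ᵀ = (1, 6)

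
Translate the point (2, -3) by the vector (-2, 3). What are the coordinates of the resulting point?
(0, 0)

Translation by (-2, 3):
x' = 2 + -2 = 0
y' = -3 + 3 = 0
Homogeneous matrix: [[1, 0, -2], [0, 1, 3], [0, 0, 1]]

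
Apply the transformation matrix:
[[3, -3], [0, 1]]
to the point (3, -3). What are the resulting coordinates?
(18, -3)

Matrix multiplication:
[[3, -3], [0, 1]] × [3, -3]ᵀ
= [3×3 + -3×-3, 0×3 + 1×-3]ᵀ
= [18.0000, -3.0000]ᵀ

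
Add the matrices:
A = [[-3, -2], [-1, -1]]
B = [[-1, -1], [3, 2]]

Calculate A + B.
[[-4, -3], [2, 1]]

Add corresponding elements:
(-3)+(-1)=-4
(-2)+(-1)=-3
(-1)+(3)=2
(-1)+(2)=1
A + B = [[-4, -3], [2, 1]]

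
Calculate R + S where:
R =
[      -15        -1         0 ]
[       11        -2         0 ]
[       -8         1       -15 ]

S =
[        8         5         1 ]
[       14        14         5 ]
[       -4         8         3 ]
R + S =
[       -7         4         1 ]
[       25        12         5 ]
[      -12         9       -12 ]

Matrix addition is elementwise: (R+S)[i][j] = R[i][j] + S[i][j].
  (R+S)[0][0] = (-15) + (8) = -7
  (R+S)[0][1] = (-1) + (5) = 4
  (R+S)[0][2] = (0) + (1) = 1
  (R+S)[1][0] = (11) + (14) = 25
  (R+S)[1][1] = (-2) + (14) = 12
  (R+S)[1][2] = (0) + (5) = 5
  (R+S)[2][0] = (-8) + (-4) = -12
  (R+S)[2][1] = (1) + (8) = 9
  (R+S)[2][2] = (-15) + (3) = -12
R + S =
[       -7         4         1 ]
[       25        12         5 ]
[      -12         9       -12 ]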